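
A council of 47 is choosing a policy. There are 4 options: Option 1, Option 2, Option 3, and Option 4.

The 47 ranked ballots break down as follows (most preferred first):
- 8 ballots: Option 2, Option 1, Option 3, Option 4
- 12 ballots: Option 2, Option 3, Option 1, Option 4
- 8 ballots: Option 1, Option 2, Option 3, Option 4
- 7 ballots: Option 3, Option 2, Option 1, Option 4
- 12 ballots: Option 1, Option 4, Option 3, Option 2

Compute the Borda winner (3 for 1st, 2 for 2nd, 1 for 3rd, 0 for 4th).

Option 1: 8×2 + 12×1 + 8×3 + 7×1 + 12×3 = 95
Option 2: 8×3 + 12×3 + 8×2 + 7×2 + 12×0 = 90
Option 3: 8×1 + 12×2 + 8×1 + 7×3 + 12×1 = 73
Option 4: 8×0 + 12×0 + 8×0 + 7×0 + 12×2 = 24

Option 1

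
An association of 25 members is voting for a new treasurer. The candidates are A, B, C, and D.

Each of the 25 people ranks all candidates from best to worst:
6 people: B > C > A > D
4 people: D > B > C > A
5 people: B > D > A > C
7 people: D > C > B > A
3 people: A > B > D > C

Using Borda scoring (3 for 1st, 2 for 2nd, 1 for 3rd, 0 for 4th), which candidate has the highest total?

A: 6×1 + 4×0 + 5×1 + 7×0 + 3×3 = 20
B: 6×3 + 4×2 + 5×3 + 7×1 + 3×2 = 54
C: 6×2 + 4×1 + 5×0 + 7×2 + 3×0 = 30
D: 6×0 + 4×3 + 5×2 + 7×3 + 3×1 = 46

B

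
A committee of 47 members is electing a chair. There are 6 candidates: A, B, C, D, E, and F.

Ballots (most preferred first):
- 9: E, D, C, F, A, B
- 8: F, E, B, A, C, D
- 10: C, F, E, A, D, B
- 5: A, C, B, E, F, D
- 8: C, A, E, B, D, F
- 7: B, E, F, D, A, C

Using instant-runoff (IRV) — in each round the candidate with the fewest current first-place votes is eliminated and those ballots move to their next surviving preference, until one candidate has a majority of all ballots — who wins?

E

Round 1: A 5, B 7, C 18, D 0, E 9, F 8. D eliminated.
Round 2: A 5, B 7, C 18, E 9, F 8. A eliminated.
Round 3: B 7, C 23, E 9, F 8. B eliminated.
Round 4: C 23, E 16, F 8. F eliminated.
Round 5: C 23, E 24. E has a majority (≥24).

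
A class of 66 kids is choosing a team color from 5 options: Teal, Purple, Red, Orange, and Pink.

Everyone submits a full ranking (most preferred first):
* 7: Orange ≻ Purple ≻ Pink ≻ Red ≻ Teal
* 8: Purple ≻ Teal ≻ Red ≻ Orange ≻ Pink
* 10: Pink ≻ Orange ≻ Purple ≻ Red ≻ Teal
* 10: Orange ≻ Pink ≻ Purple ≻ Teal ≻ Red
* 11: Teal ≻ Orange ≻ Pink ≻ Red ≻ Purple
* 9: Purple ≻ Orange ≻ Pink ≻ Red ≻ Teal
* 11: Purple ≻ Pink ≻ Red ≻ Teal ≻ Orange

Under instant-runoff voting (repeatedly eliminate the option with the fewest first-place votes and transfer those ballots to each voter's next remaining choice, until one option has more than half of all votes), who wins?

Orange

Round 1: Teal 11, Purple 28, Red 0, Orange 17, Pink 10. Red eliminated.
Round 2: Teal 11, Purple 28, Orange 17, Pink 10. Pink eliminated.
Round 3: Teal 11, Purple 28, Orange 27. Teal eliminated.
Round 4: Purple 28, Orange 38. Orange has a majority (≥34).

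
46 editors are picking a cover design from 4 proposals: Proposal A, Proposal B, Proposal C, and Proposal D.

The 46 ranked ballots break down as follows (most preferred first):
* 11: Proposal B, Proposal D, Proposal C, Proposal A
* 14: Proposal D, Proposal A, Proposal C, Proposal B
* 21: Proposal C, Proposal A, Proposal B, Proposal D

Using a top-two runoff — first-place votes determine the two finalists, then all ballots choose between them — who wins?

Proposal D

Round 1 first-place votes: Proposal A 0, Proposal B 11, Proposal C 21, Proposal D 14. Proposal C and Proposal D advance.
Runoff: Proposal C is ranked above Proposal D on 21 ballots, Proposal D above Proposal C on 25.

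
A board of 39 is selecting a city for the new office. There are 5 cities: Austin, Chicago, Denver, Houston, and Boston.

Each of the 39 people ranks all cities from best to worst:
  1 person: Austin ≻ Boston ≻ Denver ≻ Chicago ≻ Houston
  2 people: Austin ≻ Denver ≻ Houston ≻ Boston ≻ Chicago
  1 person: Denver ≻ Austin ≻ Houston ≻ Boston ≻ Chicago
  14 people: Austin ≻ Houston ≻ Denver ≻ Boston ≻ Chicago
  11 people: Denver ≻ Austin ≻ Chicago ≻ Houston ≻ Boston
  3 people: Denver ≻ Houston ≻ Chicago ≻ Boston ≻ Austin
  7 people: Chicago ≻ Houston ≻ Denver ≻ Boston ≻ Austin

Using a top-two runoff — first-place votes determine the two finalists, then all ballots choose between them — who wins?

Denver

Round 1 first-place votes: Austin 17, Chicago 7, Denver 15, Houston 0, Boston 0. Austin and Denver advance.
Runoff: Austin is ranked above Denver on 17 ballots, Denver above Austin on 22.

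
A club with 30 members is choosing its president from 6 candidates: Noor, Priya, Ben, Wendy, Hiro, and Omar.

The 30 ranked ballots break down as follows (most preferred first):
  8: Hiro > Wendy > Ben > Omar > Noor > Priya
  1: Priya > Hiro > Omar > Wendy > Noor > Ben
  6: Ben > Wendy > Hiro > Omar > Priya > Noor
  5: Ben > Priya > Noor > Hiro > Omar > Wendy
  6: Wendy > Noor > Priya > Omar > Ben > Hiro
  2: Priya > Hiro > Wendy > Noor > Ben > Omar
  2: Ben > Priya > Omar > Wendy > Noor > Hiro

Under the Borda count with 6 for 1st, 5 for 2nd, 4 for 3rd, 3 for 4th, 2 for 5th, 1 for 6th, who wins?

Wendy

Noor: 8×2 + 1×2 + 6×1 + 5×4 + 6×5 + 2×3 + 2×2 = 84
Priya: 8×1 + 1×6 + 6×2 + 5×5 + 6×4 + 2×6 + 2×5 = 97
Ben: 8×4 + 1×1 + 6×6 + 5×6 + 6×2 + 2×2 + 2×6 = 127
Wendy: 8×5 + 1×3 + 6×5 + 5×1 + 6×6 + 2×4 + 2×3 = 128
Hiro: 8×6 + 1×5 + 6×4 + 5×3 + 6×1 + 2×5 + 2×1 = 110
Omar: 8×3 + 1×4 + 6×3 + 5×2 + 6×3 + 2×1 + 2×4 = 84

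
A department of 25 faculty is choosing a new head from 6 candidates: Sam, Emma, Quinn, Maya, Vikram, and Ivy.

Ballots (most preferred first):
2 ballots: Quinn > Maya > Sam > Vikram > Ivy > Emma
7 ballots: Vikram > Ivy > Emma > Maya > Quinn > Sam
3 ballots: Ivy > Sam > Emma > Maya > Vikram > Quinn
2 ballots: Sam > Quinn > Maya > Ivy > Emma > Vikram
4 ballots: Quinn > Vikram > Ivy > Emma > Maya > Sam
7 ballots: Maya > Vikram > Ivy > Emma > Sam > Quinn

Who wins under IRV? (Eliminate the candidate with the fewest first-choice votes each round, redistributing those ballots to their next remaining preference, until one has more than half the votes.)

Maya

Round 1: Sam 2, Emma 0, Quinn 6, Maya 7, Vikram 7, Ivy 3. Emma eliminated.
Round 2: Sam 2, Quinn 6, Maya 7, Vikram 7, Ivy 3. Sam eliminated.
Round 3: Quinn 8, Maya 7, Vikram 7, Ivy 3. Ivy eliminated.
Round 4: Quinn 8, Maya 10, Vikram 7. Vikram eliminated.
Round 5: Quinn 8, Maya 17. Maya has a majority (≥13).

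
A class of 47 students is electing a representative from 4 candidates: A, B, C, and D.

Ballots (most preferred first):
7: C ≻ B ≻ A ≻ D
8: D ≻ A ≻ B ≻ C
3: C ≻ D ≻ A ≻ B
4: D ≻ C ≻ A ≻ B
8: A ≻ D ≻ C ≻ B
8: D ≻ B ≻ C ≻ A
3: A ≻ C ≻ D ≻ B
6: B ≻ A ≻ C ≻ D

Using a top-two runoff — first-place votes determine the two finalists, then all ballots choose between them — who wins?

Round 1 first-place votes: A 11, B 6, C 10, D 20. D and A advance.
Runoff: D is ranked above A on 23 ballots, A above D on 24.

A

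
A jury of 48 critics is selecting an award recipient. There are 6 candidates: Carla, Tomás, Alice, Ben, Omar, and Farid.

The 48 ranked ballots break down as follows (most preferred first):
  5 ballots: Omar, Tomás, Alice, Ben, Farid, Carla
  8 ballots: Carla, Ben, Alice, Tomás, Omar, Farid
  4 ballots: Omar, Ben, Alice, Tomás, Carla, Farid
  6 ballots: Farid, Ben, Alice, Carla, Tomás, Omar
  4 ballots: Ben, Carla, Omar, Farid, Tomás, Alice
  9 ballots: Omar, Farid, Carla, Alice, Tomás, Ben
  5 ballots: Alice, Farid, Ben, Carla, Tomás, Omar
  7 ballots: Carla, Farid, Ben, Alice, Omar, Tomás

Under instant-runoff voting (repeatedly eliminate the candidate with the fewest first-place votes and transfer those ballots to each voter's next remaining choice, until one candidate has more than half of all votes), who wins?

Round 1: Carla 15, Tomás 0, Alice 5, Ben 4, Omar 18, Farid 6. Tomás eliminated.
Round 2: Carla 15, Alice 5, Ben 4, Omar 18, Farid 6. Ben eliminated.
Round 3: Carla 19, Alice 5, Omar 18, Farid 6. Alice eliminated.
Round 4: Carla 19, Omar 18, Farid 11. Farid eliminated.
Round 5: Carla 30, Omar 18. Carla has a majority (≥25).

Carla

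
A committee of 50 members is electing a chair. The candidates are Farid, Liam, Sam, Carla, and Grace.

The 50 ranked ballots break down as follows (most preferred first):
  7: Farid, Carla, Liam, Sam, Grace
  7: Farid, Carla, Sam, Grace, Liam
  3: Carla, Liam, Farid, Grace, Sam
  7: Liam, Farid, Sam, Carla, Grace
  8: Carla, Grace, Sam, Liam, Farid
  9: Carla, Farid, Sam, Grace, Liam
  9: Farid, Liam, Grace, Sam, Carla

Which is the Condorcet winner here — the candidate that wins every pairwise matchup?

Farid vs Liam: 32–18
Farid vs Sam: 42–8
Farid vs Carla: 30–20
Farid vs Grace: 42–8
Farid beats every other candidate.

Farid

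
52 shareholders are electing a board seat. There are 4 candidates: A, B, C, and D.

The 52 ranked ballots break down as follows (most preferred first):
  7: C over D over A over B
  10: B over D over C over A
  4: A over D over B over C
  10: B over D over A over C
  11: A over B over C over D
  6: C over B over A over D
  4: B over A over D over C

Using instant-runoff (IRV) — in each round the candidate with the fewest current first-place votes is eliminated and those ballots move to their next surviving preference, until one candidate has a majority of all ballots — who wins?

B

Round 1: A 15, B 24, C 13, D 0. D eliminated.
Round 2: A 15, B 24, C 13. C eliminated.
Round 3: A 22, B 30. B has a majority (≥27).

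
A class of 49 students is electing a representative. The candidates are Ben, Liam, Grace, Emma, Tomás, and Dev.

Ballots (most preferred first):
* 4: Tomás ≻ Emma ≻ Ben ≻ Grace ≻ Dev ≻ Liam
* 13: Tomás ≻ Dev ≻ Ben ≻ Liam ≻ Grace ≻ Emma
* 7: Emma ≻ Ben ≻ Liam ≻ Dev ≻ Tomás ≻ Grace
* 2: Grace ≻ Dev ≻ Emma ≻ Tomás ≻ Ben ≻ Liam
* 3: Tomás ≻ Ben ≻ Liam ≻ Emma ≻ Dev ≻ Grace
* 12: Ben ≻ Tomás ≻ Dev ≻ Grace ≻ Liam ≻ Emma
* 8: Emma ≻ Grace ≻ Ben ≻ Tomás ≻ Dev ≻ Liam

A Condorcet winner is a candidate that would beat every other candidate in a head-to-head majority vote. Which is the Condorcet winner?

Ben vs Liam: 49–0
Ben vs Grace: 39–10
Ben vs Emma: 28–21
Ben vs Tomás: 27–22
Ben vs Dev: 34–15
Ben beats every other candidate.

Ben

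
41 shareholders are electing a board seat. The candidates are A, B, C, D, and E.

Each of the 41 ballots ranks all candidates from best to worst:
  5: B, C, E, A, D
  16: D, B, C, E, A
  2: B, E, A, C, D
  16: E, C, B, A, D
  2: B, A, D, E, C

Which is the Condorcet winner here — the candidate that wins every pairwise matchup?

B vs A: 41–0
B vs C: 25–16
B vs D: 25–16
B vs E: 25–16
B beats every other candidate.

B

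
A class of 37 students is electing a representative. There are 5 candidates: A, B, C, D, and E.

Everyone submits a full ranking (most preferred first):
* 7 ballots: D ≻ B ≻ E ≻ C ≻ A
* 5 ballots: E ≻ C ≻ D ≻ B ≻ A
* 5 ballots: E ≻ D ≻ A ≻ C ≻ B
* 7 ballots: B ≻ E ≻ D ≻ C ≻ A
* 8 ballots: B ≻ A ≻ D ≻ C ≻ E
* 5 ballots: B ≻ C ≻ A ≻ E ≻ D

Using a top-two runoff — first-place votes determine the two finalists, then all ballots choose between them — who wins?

B

Round 1 first-place votes: A 0, B 20, C 0, D 7, E 10. B and E advance.
Runoff: B is ranked above E on 27 ballots, E above B on 10.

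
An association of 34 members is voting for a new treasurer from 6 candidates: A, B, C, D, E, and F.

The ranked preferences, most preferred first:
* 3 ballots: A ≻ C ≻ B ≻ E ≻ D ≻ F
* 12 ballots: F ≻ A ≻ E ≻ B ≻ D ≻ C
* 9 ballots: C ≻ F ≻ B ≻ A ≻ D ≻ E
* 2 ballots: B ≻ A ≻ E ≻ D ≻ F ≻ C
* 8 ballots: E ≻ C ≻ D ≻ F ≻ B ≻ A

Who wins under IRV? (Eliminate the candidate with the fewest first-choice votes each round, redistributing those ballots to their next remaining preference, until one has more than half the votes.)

C

Round 1: A 3, B 2, C 9, D 0, E 8, F 12. D eliminated.
Round 2: A 3, B 2, C 9, E 8, F 12. B eliminated.
Round 3: A 5, C 9, E 8, F 12. A eliminated.
Round 4: C 12, E 10, F 12. E eliminated.
Round 5: C 20, F 14. C has a majority (≥18).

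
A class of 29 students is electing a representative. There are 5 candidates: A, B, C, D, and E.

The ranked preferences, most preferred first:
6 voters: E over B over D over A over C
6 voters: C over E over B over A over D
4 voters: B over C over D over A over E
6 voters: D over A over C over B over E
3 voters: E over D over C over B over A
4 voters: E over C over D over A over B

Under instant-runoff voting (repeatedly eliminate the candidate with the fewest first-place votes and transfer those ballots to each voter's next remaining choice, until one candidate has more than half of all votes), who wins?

Round 1: A 0, B 4, C 6, D 6, E 13. A eliminated.
Round 2: B 4, C 6, D 6, E 13. B eliminated.
Round 3: C 10, D 6, E 13. D eliminated.
Round 4: C 16, E 13. C has a majority (≥15).

C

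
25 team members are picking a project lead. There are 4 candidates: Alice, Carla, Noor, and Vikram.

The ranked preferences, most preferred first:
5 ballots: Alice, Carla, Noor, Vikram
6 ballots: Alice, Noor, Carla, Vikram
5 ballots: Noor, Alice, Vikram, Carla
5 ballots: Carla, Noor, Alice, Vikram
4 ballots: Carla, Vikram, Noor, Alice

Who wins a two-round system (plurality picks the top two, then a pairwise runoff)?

Round 1 first-place votes: Alice 11, Carla 9, Noor 5, Vikram 0. Alice and Carla advance.
Runoff: Alice is ranked above Carla on 16 ballots, Carla above Alice on 9.

Alice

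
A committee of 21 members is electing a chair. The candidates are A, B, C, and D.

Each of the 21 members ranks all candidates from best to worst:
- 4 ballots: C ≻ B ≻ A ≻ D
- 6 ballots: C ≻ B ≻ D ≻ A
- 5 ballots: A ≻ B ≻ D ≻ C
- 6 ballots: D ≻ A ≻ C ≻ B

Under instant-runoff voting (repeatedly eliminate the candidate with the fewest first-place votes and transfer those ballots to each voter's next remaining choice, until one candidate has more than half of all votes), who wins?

D

Round 1: A 5, B 0, C 10, D 6. B eliminated.
Round 2: A 5, C 10, D 6. A eliminated.
Round 3: C 10, D 11. D has a majority (≥11).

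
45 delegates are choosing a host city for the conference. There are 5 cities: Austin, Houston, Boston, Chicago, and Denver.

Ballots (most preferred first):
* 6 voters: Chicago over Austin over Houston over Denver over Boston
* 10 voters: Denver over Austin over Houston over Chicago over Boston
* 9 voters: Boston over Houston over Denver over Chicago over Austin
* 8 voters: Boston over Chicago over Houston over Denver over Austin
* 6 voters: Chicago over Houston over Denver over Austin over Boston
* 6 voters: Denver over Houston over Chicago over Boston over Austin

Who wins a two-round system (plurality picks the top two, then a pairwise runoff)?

Round 1 first-place votes: Austin 0, Houston 0, Boston 17, Chicago 12, Denver 16. Boston and Denver advance.
Runoff: Boston is ranked above Denver on 17 ballots, Denver above Boston on 28.

Denver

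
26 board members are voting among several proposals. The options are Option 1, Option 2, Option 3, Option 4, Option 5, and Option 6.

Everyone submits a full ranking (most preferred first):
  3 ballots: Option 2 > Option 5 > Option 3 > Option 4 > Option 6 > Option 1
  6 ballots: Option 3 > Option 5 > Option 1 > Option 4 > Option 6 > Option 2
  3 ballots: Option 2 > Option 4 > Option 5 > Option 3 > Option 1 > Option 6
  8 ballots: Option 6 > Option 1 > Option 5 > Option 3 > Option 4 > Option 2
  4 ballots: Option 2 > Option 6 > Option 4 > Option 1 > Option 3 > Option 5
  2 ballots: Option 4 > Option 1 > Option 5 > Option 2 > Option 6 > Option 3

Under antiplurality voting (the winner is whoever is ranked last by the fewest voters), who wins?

Option 4

Last-place votes: Option 1 3, Option 2 14, Option 3 2, Option 4 0, Option 5 4, Option 6 3.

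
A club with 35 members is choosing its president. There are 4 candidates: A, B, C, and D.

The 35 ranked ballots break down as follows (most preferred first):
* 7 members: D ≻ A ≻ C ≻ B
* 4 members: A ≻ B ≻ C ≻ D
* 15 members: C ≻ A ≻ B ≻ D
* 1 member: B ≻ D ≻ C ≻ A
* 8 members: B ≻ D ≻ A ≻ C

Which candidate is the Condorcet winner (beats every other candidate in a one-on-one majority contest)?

A vs B: 26–9
A vs C: 19–16
A vs D: 19–16
A beats every other candidate.

A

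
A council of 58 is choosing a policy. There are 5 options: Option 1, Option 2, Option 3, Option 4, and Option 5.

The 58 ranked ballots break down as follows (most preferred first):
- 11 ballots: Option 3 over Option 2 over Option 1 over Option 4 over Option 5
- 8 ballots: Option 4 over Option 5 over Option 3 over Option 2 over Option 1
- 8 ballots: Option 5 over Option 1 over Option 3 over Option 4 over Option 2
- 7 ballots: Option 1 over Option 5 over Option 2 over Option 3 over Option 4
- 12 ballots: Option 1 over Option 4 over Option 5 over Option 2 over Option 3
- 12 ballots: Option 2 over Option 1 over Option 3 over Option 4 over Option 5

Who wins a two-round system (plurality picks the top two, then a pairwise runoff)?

Round 1 first-place votes: Option 1 19, Option 2 12, Option 3 11, Option 4 8, Option 5 8. Option 1 and Option 2 advance.
Runoff: Option 1 is ranked above Option 2 on 27 ballots, Option 2 above Option 1 on 31.

Option 2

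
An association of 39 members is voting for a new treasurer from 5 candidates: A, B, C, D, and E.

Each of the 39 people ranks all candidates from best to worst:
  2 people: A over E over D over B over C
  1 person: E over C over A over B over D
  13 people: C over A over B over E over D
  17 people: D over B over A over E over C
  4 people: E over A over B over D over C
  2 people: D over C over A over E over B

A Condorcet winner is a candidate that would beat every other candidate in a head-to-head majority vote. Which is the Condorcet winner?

A vs B: 22–17
A vs C: 23–16
A vs D: 20–19
A vs E: 34–5
A beats every other candidate.

A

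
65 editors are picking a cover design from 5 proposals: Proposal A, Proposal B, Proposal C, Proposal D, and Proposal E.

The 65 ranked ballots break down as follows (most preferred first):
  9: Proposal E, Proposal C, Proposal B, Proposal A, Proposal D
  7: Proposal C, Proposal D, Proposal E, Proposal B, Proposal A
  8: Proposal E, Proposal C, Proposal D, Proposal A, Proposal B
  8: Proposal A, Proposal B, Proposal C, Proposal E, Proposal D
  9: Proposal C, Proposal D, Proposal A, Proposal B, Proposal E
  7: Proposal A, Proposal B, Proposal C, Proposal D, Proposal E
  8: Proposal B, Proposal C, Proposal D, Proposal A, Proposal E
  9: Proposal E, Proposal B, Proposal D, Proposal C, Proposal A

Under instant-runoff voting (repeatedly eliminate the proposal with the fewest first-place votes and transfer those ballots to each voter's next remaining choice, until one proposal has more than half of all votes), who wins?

Proposal C

Round 1: Proposal A 15, Proposal B 8, Proposal C 16, Proposal D 0, Proposal E 26. Proposal D eliminated.
Round 2: Proposal A 15, Proposal B 8, Proposal C 16, Proposal E 26. Proposal B eliminated.
Round 3: Proposal A 15, Proposal C 24, Proposal E 26. Proposal A eliminated.
Round 4: Proposal C 39, Proposal E 26. Proposal C has a majority (≥33).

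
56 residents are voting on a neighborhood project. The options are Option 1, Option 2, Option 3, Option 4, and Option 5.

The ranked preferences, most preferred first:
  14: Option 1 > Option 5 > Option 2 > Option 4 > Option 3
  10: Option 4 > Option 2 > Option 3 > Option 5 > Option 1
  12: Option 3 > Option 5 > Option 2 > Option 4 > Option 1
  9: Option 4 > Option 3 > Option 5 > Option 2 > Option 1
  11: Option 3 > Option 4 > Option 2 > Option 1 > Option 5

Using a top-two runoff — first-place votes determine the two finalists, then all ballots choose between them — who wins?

Option 4

Round 1 first-place votes: Option 1 14, Option 2 0, Option 3 23, Option 4 19, Option 5 0. Option 3 and Option 4 advance.
Runoff: Option 3 is ranked above Option 4 on 23 ballots, Option 4 above Option 3 on 33.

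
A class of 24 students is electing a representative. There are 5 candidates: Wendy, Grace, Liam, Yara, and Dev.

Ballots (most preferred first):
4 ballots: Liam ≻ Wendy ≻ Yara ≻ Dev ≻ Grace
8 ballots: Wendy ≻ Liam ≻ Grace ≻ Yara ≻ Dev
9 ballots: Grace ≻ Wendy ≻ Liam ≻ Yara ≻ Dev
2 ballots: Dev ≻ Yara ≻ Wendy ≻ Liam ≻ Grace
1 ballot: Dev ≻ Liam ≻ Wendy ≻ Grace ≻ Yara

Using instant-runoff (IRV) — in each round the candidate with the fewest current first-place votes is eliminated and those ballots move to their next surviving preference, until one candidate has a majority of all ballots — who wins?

Round 1: Wendy 8, Grace 9, Liam 4, Yara 0, Dev 3. Yara eliminated.
Round 2: Wendy 8, Grace 9, Liam 4, Dev 3. Dev eliminated.
Round 3: Wendy 10, Grace 9, Liam 5. Liam eliminated.
Round 4: Wendy 15, Grace 9. Wendy has a majority (≥13).

Wendy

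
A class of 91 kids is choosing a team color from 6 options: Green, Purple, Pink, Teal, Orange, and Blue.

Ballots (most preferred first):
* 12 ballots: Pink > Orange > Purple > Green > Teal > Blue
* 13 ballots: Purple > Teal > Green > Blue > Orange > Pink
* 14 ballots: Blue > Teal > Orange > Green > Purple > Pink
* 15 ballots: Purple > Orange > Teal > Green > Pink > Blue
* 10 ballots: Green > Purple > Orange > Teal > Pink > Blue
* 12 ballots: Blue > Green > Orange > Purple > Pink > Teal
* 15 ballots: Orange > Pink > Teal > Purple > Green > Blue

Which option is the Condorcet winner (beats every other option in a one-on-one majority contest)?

Orange

Orange vs Green: 56–35
Orange vs Purple: 53–38
Orange vs Pink: 79–12
Orange vs Teal: 64–27
Orange vs Blue: 52–39
Orange beats every other option.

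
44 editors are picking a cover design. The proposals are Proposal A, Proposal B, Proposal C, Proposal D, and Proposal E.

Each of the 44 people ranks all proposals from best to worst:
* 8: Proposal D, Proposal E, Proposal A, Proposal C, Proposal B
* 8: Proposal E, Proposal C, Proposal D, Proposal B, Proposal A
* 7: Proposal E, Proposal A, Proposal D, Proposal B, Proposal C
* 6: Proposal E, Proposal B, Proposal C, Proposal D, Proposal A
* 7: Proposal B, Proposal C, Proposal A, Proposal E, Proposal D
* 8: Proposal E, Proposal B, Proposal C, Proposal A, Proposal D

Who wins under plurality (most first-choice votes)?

First-place votes: Proposal A 0, Proposal B 7, Proposal C 0, Proposal D 8, Proposal E 29.

Proposal E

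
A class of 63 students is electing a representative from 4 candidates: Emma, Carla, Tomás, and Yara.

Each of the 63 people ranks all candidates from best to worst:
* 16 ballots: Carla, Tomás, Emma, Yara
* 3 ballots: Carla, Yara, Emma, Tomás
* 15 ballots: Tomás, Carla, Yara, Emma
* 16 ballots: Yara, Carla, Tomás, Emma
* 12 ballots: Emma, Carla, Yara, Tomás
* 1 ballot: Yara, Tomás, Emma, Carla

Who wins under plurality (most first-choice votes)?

First-place votes: Emma 12, Carla 19, Tomás 15, Yara 17.

Carla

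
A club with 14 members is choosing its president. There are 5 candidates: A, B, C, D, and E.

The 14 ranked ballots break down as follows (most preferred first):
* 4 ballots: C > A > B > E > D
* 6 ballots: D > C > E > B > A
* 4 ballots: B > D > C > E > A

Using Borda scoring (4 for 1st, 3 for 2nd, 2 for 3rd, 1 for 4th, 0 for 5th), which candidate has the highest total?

A: 4×3 + 6×0 + 4×0 = 12
B: 4×2 + 6×1 + 4×4 = 30
C: 4×4 + 6×3 + 4×2 = 42
D: 4×0 + 6×4 + 4×3 = 36
E: 4×1 + 6×2 + 4×1 = 20

C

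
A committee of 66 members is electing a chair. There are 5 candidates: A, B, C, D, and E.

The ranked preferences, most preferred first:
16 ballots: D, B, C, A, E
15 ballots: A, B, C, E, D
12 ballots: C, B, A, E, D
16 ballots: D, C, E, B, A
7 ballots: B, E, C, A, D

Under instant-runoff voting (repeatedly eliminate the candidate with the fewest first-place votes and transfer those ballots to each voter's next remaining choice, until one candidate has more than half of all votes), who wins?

Round 1: A 15, B 7, C 12, D 32, E 0. E eliminated.
Round 2: A 15, B 7, C 12, D 32. B eliminated.
Round 3: A 15, C 19, D 32. A eliminated.
Round 4: C 34, D 32. C has a majority (≥34).

C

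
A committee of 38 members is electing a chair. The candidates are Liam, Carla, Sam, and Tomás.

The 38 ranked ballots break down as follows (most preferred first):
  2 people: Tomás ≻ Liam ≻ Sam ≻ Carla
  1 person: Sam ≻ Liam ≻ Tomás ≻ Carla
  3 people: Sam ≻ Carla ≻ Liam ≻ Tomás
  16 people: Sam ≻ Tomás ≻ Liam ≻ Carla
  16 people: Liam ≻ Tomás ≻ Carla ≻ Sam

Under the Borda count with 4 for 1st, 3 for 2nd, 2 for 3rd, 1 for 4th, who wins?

Liam

Liam: 2×3 + 1×3 + 3×2 + 16×2 + 16×4 = 111
Carla: 2×1 + 1×1 + 3×3 + 16×1 + 16×2 = 60
Sam: 2×2 + 1×4 + 3×4 + 16×4 + 16×1 = 100
Tomás: 2×4 + 1×2 + 3×1 + 16×3 + 16×3 = 109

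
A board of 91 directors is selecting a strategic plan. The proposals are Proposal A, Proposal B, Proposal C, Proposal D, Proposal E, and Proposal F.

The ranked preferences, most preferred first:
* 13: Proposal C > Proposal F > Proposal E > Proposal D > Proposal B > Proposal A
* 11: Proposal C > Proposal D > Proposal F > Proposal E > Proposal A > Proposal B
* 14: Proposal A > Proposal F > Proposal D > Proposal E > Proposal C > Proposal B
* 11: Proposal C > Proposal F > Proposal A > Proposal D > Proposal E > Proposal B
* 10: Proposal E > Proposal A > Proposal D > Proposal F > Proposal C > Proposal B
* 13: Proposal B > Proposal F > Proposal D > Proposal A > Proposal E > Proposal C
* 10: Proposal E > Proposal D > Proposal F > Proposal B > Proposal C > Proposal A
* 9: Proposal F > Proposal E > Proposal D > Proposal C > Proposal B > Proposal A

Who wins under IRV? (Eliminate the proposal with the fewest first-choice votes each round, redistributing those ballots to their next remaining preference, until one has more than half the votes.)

Proposal E

Round 1: Proposal A 14, Proposal B 13, Proposal C 35, Proposal D 0, Proposal E 20, Proposal F 9. Proposal D eliminated.
Round 2: Proposal A 14, Proposal B 13, Proposal C 35, Proposal E 20, Proposal F 9. Proposal F eliminated.
Round 3: Proposal A 14, Proposal B 13, Proposal C 35, Proposal E 29. Proposal B eliminated.
Round 4: Proposal A 27, Proposal C 35, Proposal E 29. Proposal A eliminated.
Round 5: Proposal C 35, Proposal E 56. Proposal E has a majority (≥46).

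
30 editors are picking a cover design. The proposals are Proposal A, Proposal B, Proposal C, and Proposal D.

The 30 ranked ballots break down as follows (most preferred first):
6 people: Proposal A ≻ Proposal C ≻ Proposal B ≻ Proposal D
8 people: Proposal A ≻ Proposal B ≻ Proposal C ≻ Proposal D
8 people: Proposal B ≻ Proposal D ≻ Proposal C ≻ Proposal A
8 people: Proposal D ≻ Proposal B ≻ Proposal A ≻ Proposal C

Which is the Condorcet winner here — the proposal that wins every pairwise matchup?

Proposal B vs Proposal A: 16–14
Proposal B vs Proposal C: 24–6
Proposal B vs Proposal D: 22–8
Proposal B beats every other proposal.

Proposal B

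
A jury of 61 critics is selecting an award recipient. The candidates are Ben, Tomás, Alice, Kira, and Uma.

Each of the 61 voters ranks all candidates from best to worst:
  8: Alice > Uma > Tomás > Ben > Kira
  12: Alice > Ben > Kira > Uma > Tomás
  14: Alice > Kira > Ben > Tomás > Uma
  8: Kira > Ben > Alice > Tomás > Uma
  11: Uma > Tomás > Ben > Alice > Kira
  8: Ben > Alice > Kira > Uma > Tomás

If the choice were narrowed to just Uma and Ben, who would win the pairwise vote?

Ben

Uma is ranked above Ben on 19 ballots; Ben above Uma on 42.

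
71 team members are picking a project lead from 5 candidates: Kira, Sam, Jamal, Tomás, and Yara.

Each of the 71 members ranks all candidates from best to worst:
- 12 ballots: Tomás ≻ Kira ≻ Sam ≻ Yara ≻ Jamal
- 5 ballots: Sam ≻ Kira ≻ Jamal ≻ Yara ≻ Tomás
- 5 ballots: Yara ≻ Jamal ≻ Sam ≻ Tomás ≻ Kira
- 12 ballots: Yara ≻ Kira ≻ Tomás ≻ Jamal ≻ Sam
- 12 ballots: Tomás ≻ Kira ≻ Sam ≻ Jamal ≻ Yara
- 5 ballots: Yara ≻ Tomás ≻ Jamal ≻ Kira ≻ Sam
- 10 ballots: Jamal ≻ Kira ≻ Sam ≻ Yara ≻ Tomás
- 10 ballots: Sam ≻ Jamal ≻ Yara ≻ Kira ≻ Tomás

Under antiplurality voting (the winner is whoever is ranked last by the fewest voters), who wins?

Kira

Last-place votes: Kira 5, Sam 17, Jamal 12, Tomás 25, Yara 12.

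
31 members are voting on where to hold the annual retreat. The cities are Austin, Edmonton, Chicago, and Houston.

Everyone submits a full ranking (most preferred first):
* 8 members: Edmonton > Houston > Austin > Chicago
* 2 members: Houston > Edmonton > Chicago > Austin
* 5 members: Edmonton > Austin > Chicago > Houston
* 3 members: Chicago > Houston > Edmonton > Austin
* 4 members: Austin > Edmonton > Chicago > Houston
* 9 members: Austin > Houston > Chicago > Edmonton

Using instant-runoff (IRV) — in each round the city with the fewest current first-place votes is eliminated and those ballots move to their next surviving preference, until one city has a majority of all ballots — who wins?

Round 1: Austin 13, Edmonton 13, Chicago 3, Houston 2. Houston eliminated.
Round 2: Austin 13, Edmonton 15, Chicago 3. Chicago eliminated.
Round 3: Austin 13, Edmonton 18. Edmonton has a majority (≥16).

Edmonton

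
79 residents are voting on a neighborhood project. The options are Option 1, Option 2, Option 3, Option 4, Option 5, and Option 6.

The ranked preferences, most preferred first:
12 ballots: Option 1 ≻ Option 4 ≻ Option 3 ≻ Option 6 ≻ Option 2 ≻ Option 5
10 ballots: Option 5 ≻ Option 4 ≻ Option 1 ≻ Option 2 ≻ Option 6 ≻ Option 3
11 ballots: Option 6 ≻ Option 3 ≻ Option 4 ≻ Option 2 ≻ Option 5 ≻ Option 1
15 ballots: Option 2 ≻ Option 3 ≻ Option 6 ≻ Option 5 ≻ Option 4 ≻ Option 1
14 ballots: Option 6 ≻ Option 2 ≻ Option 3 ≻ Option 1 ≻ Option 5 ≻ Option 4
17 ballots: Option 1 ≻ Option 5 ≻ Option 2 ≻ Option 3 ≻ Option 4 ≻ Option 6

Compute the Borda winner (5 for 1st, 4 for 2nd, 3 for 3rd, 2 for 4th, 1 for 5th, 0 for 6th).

Option 1: 12×5 + 10×3 + 11×0 + 15×0 + 14×2 + 17×5 = 203
Option 2: 12×1 + 10×2 + 11×2 + 15×5 + 14×4 + 17×3 = 236
Option 3: 12×3 + 10×0 + 11×4 + 15×4 + 14×3 + 17×2 = 216
Option 4: 12×4 + 10×4 + 11×3 + 15×1 + 14×0 + 17×1 = 153
Option 5: 12×0 + 10×5 + 11×1 + 15×2 + 14×1 + 17×4 = 173
Option 6: 12×2 + 10×1 + 11×5 + 15×3 + 14×5 + 17×0 = 204

Option 2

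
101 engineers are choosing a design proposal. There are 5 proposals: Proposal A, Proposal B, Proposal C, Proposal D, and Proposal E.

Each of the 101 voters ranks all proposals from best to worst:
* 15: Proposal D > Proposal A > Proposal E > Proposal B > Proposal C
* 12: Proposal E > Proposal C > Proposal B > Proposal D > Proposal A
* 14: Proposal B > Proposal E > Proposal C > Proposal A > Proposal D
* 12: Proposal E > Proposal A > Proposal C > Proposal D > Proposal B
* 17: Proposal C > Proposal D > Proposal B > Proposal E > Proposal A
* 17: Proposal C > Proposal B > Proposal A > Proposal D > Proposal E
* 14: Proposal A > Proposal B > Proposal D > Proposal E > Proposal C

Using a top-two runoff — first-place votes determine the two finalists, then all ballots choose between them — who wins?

Proposal E

Round 1 first-place votes: Proposal A 14, Proposal B 14, Proposal C 34, Proposal D 15, Proposal E 24. Proposal C and Proposal E advance.
Runoff: Proposal C is ranked above Proposal E on 34 ballots, Proposal E above Proposal C on 67.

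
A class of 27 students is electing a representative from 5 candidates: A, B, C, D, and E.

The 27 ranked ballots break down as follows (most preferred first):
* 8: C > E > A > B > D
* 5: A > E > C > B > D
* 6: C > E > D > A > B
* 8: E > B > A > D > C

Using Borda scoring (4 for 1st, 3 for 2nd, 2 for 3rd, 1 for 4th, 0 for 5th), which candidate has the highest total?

E

A: 8×2 + 5×4 + 6×1 + 8×2 = 58
B: 8×1 + 5×1 + 6×0 + 8×3 = 37
C: 8×4 + 5×2 + 6×4 + 8×0 = 66
D: 8×0 + 5×0 + 6×2 + 8×1 = 20
E: 8×3 + 5×3 + 6×3 + 8×4 = 89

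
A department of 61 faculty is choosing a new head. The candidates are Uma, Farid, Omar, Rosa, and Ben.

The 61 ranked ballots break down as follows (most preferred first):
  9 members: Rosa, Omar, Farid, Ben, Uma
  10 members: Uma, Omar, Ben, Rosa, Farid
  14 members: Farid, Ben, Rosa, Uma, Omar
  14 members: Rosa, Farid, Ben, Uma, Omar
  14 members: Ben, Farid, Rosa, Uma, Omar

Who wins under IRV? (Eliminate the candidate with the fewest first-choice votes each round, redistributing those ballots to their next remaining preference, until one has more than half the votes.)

Round 1: Uma 10, Farid 14, Omar 0, Rosa 23, Ben 14. Omar eliminated.
Round 2: Uma 10, Farid 14, Rosa 23, Ben 14. Uma eliminated.
Round 3: Farid 14, Rosa 23, Ben 24. Farid eliminated.
Round 4: Rosa 23, Ben 38. Ben has a majority (≥31).

Ben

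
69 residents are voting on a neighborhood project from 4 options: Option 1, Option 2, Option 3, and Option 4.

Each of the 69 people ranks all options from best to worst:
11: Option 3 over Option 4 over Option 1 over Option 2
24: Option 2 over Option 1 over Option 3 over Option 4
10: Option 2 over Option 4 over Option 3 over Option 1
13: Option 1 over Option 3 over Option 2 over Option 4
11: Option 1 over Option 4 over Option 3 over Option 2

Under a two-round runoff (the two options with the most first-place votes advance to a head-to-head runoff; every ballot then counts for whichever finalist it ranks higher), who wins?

Option 1

Round 1 first-place votes: Option 1 24, Option 2 34, Option 3 11, Option 4 0. Option 2 and Option 1 advance.
Runoff: Option 2 is ranked above Option 1 on 34 ballots, Option 1 above Option 2 on 35.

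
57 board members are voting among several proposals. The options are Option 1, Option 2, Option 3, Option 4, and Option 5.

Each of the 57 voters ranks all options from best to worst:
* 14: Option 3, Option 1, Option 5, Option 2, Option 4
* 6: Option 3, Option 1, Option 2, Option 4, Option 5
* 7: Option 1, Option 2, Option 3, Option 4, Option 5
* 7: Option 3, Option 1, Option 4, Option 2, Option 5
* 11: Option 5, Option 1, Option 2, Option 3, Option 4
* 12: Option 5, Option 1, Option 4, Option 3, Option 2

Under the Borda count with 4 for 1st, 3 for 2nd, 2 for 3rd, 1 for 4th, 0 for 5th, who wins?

Option 1: 14×3 + 6×3 + 7×4 + 7×3 + 11×3 + 12×3 = 178
Option 2: 14×1 + 6×2 + 7×3 + 7×1 + 11×2 + 12×0 = 76
Option 3: 14×4 + 6×4 + 7×2 + 7×4 + 11×1 + 12×1 = 145
Option 4: 14×0 + 6×1 + 7×1 + 7×2 + 11×0 + 12×2 = 51
Option 5: 14×2 + 6×0 + 7×0 + 7×0 + 11×4 + 12×4 = 120

Option 1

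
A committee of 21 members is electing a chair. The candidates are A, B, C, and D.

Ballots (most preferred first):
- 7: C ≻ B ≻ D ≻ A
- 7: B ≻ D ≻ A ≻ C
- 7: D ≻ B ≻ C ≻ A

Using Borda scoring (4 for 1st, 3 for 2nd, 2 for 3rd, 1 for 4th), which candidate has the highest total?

B

A: 7×1 + 7×2 + 7×1 = 28
B: 7×3 + 7×4 + 7×3 = 70
C: 7×4 + 7×1 + 7×2 = 49
D: 7×2 + 7×3 + 7×4 = 63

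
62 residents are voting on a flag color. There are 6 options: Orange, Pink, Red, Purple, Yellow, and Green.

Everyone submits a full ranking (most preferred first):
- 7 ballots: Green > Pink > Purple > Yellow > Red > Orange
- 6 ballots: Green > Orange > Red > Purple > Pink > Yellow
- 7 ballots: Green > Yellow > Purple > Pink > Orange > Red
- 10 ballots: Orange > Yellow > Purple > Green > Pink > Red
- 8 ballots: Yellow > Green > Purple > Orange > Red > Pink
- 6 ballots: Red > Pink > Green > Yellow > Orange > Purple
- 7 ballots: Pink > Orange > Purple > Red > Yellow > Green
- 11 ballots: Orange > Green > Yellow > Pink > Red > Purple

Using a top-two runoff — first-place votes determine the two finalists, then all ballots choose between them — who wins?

Green

Round 1 first-place votes: Orange 21, Pink 7, Red 6, Purple 0, Yellow 8, Green 20. Orange and Green advance.
Runoff: Orange is ranked above Green on 28 ballots, Green above Orange on 34.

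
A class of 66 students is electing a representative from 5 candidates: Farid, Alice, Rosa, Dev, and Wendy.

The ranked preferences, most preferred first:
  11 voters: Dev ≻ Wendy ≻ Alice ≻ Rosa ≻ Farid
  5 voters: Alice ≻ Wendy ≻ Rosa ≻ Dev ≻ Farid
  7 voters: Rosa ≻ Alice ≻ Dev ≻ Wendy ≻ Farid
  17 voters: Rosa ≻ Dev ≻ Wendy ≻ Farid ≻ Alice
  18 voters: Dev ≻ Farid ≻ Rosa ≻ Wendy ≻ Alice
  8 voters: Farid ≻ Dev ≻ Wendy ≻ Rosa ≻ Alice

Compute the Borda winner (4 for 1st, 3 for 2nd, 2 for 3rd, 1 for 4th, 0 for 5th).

Farid: 11×0 + 5×0 + 7×0 + 17×1 + 18×3 + 8×4 = 103
Alice: 11×2 + 5×4 + 7×3 + 17×0 + 18×0 + 8×0 = 63
Rosa: 11×1 + 5×2 + 7×4 + 17×4 + 18×2 + 8×1 = 161
Dev: 11×4 + 5×1 + 7×2 + 17×3 + 18×4 + 8×3 = 210
Wendy: 11×3 + 5×3 + 7×1 + 17×2 + 18×1 + 8×2 = 123

Dev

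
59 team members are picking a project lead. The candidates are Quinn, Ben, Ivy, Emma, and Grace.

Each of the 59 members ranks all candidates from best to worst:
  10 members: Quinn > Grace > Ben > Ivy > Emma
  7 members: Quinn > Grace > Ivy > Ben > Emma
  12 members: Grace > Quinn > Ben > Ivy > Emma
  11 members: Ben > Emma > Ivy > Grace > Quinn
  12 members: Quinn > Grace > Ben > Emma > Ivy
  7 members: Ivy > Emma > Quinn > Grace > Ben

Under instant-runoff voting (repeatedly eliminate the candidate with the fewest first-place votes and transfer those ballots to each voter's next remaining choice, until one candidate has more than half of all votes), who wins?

Quinn

Round 1: Quinn 29, Ben 11, Ivy 7, Emma 0, Grace 12. Emma eliminated.
Round 2: Quinn 29, Ben 11, Ivy 7, Grace 12. Ivy eliminated.
Round 3: Quinn 36, Ben 11, Grace 12. Quinn has a majority (≥30).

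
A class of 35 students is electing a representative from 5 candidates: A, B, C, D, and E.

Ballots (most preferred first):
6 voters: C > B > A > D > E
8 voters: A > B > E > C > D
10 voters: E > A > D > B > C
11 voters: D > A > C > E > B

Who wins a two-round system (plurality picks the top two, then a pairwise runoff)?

E

Round 1 first-place votes: A 8, B 0, C 6, D 11, E 10. D and E advance.
Runoff: D is ranked above E on 17 ballots, E above D on 18.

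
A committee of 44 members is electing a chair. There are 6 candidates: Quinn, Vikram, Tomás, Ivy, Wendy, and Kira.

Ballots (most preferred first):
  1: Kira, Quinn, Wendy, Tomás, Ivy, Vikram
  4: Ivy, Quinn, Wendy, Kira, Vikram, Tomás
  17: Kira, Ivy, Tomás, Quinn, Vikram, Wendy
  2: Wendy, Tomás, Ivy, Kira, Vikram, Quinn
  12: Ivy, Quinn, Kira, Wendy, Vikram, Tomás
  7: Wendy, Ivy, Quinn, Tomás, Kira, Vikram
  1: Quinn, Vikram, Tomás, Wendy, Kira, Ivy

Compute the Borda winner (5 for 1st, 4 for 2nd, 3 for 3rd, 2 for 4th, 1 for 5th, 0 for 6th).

Quinn: 1×4 + 4×4 + 17×2 + 2×0 + 12×4 + 7×3 + 1×5 = 128
Vikram: 1×0 + 4×1 + 17×1 + 2×1 + 12×1 + 7×0 + 1×4 = 39
Tomás: 1×2 + 4×0 + 17×3 + 2×4 + 12×0 + 7×2 + 1×3 = 78
Ivy: 1×1 + 4×5 + 17×4 + 2×3 + 12×5 + 7×4 + 1×0 = 183
Wendy: 1×3 + 4×3 + 17×0 + 2×5 + 12×2 + 7×5 + 1×2 = 86
Kira: 1×5 + 4×2 + 17×5 + 2×2 + 12×3 + 7×1 + 1×1 = 146

Ivy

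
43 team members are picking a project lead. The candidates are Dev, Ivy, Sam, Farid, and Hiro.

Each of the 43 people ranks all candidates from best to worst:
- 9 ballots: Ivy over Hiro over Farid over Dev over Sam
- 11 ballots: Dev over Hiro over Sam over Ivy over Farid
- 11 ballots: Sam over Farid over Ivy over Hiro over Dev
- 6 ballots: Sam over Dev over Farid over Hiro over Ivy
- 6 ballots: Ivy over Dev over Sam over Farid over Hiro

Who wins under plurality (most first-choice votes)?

First-place votes: Dev 11, Ivy 15, Sam 17, Farid 0, Hiro 0.

Sam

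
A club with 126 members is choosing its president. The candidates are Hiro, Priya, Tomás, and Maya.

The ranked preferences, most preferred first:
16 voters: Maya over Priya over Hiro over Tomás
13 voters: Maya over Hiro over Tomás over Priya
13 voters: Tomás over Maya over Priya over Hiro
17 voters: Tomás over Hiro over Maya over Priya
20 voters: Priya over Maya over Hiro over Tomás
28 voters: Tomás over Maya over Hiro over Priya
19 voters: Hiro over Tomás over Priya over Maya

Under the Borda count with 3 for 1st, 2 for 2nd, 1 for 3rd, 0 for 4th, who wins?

Maya

Hiro: 16×1 + 13×2 + 13×0 + 17×2 + 20×1 + 28×1 + 19×3 = 181
Priya: 16×2 + 13×0 + 13×1 + 17×0 + 20×3 + 28×0 + 19×1 = 124
Tomás: 16×0 + 13×1 + 13×3 + 17×3 + 20×0 + 28×3 + 19×2 = 225
Maya: 16×3 + 13×3 + 13×2 + 17×1 + 20×2 + 28×2 + 19×0 = 226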